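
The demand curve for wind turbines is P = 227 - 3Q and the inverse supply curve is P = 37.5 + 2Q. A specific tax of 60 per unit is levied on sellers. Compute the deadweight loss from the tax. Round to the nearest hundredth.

360.00

Without the tax, 227 - 3Q = 37.5 + 2Q so Q* = 37.9 and P* = 113.3.
A tax on sellers shifts supply up by 60: 227 - 3Q = 37.5 + 2Q + 60, so Q_t = 25.9. Buyers pay P_b = 149.3; sellers receive P_s = P_b - 60 = 89.3.
The welfare triangle lost has base Q* - Q_t = 12 and height t = 60, so DWL = (1/2)(12)(60) = 360.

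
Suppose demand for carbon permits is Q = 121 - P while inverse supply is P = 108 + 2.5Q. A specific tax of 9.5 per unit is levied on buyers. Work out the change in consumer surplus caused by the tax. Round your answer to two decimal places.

Rewriting demand in inverse form: P = 121 - Q.
Pre-tax equilibrium: 121 - Q = 108 + 2.5Q gives Q* = 3.7143, P* = 117.2857.
With the tax, buyers' net willingness to pay falls by 9.5: (121 - 9.5) - Q = 108 + 2.5Q, so Q_t = 1. Buyers pay P_b = 120; sellers receive P_s = P_b - 9.5 = 110.5.
CS falls from (1/2)(3.7143)(3.7143) = 6.898 to (1/2)(1)(1) = 0.5, a change of -6.398.

-6.40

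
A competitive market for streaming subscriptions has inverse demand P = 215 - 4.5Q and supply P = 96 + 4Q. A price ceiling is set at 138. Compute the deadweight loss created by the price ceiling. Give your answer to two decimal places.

52.06

Free-market equilibrium: 215 - 4.5Q = 96 + 4Q gives Q* = 14, P* = 152.
At P = 138, sellers supply (138 - 96)/4 = 10.5 while buyers want more, so the quantity traded is 10.5 at price 138.
The lost-trades triangle has base Q* - 10.5 = 3.5 and height equal to the gap between the curves at Q = 10.5, which is 167.75 - 138 = 29.75. DWL = (1/2)(3.5)(29.75) = 52.0625.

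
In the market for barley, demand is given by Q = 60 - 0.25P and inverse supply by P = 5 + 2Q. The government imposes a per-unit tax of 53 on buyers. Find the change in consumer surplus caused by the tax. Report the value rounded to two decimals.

-1227.83

Rewriting demand in inverse form: P = 240 - 4Q.
Pre-tax equilibrium: 240 - 4Q = 5 + 2Q gives Q* = 39.1667, P* = 83.3333.
A tax on buyers shifts demand down by 53: (240 - 53) - 4Q = 5 + 2Q, so Q_t = 30.3333. Buyers pay P_b = 118.6667; sellers receive P_s = P_b - 53 = 65.6667.
Consumers lose the trapezoid between P* and P_b out to Q_t plus the triangle from Q_t to Q*: change in CS = 1840.2222 - 3068.0556 = -1227.8333.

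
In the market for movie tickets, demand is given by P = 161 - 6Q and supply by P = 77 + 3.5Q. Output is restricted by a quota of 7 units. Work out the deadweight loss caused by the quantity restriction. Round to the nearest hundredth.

16.12

Without the quota, 161 - 6Q = 77 + 3.5Q gives Q* = 8.8421.
At Q = 7 the demand price is 161 - 6(7) = 119 and the supply price is 77 + 3.5(7) = 101.5.
DWL = (1/2)(gap between curves at 7) x (Q* - 7) = (1/2)(17.5)(1.8421) = 16.1184.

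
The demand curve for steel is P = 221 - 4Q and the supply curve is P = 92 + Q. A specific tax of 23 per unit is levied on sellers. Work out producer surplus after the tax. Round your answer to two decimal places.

224.72

Pre-tax equilibrium: 221 - 4Q = 92 + Q gives Q* = 25.8, P* = 117.8.
With the tax, sellers need 23 more per unit: 221 - 4Q = 92 + Q + 23, so Q_t = 21.2. Buyers pay P_b = 136.2; sellers receive P_s = P_b - 23 = 113.2.
PS = (1/2)(Q_t)(P_s - 92) = (1/2)(21.2)(21.2) = 224.72.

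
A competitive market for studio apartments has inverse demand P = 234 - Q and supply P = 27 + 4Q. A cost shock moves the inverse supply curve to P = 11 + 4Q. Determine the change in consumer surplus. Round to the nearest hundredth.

Initial equilibrium: Q_0 = 41.4, P_0 = 192.6; CS_0 = (1/2)(41.4)(41.4) = 856.98, PS_0 = (1/2)(41.4)(165.6) = 3427.92.
New equilibrium: 234 - Q = 11 + 4Q gives Q_1 = 44.6, P_1 = 189.4; CS_1 = 994.58, PS_1 = 3978.32.
Change in consumer surplus = 994.58 - 856.98 = 137.6.

137.60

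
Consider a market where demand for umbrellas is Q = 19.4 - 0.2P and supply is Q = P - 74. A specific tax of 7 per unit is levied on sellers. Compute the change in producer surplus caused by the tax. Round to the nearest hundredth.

-3.79

Rewriting demand in inverse form: P = 97 - 5Q.
Rewriting supply in inverse form: P = 74 + Q.
Without the tax, 97 - 5Q = 74 + Q so Q* = 3.8333 and P* = 77.8333.
A tax on sellers shifts supply up by 7: 97 - 5Q = 74 + Q + 7, so Q_t = 2.6667. Buyers pay P_b = 83.6667; sellers receive P_s = P_b - 7 = 76.6667.
Producers lose the trapezoid between P_s and P* out to Q_t plus the triangle from Q_t to Q*: change in PS = 3.5556 - 7.3472 = -3.7917.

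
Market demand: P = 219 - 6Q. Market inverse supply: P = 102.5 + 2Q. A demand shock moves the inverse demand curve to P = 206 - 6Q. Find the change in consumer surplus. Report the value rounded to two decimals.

-134.06

Initial equilibrium: Q_0 = 14.5625, P_0 = 131.625; CS_0 = (1/2)(14.5625)(87.375) = 636.1992, PS_0 = (1/2)(14.5625)(29.125) = 212.0664.
New equilibrium: 206 - 6Q = 102.5 + 2Q gives Q_1 = 12.9375, P_1 = 128.375; CS_1 = 502.1367, PS_1 = 167.3789.
Change in consumer surplus = 502.1367 - 636.1992 = -134.0625.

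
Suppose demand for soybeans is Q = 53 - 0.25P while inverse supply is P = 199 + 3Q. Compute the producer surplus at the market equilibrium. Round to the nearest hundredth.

Rewriting demand in inverse form: P = 212 - 4Q.
Equilibrium: 212 - 4Q = 199 + 3Q, so Q* = 1.8571 and P* = 204.5714.
Producer surplus is the triangle above supply below P*: (1/2)(1.8571)(204.5714 - 199) = (1/2)(1.8571)(5.5714) = 5.1735.

5.17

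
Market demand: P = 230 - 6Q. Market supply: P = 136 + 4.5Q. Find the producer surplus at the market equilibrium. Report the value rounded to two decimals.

180.33

Set 230 - 6Q = 136 + 4.5Q, which gives 94 = 10.5Q, so Q* = 8.9524 and P* = 230 - 6(8.9524) = 176.2857.
Producer surplus is the triangle above supply below P*: (1/2)(8.9524)(176.2857 - 136) = (1/2)(8.9524)(40.2857) = 180.3265.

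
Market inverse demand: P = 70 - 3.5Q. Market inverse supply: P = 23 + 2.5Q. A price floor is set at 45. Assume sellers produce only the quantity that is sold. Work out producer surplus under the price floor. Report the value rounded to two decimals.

Without the control, 70 - 3.5Q = 23 + 2.5Q so Q* = 7.8333 and P* = 42.5833.
At P = 45, buyers demand (70 - 45)/3.5 = 7.1429 while sellers would supply more, so the quantity traded is 7.1429 at price 45.
The supply price at Q = 7.1429 is 40.8571. PS is the trapezoid between 45 and supply over [0, 7.1429]: (1/2)[(45 - 23) + (45 - 40.8571)](7.1429) = 93.3673.

93.37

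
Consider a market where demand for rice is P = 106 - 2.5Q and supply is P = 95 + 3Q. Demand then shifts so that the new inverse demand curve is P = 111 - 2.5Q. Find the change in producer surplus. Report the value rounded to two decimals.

6.69

Initial equilibrium: Q_0 = 2, P_0 = 101; CS_0 = (1/2)(2)(5) = 5, PS_0 = (1/2)(2)(6) = 6.
New equilibrium: 111 - 2.5Q = 95 + 3Q gives Q_1 = 2.9091, P_1 = 103.7273; CS_1 = 10.5785, PS_1 = 12.6942.
Change in producer surplus = 12.6942 - 6 = 6.6942.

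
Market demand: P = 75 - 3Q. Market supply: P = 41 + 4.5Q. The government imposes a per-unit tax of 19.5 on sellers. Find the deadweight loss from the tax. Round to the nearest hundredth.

Without the tax, 75 - 3Q = 41 + 4.5Q so Q* = 4.5333 and P* = 61.4.
With the tax, sellers need 19.5 more per unit: 75 - 3Q = 41 + 4.5Q + 19.5, so Q_t = 1.9333. Buyers pay P_b = 69.2; sellers receive P_s = P_b - 19.5 = 49.7.
The welfare triangle lost has base Q* - Q_t = 2.6 and height t = 19.5, so DWL = (1/2)(2.6)(19.5) = 25.35.

25.35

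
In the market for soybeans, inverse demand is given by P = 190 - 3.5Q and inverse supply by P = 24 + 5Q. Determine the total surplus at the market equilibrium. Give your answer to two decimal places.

Setting demand equal to supply, 166 = 8.5Q, so Q* = 19.5294 and P* = 121.6471.
CS = (1/2)(19.5294)(68.3529) = 667.4464 and PS = (1/2)(19.5294)(97.6471) = 953.4948, so total surplus = 1620.9412.

1620.94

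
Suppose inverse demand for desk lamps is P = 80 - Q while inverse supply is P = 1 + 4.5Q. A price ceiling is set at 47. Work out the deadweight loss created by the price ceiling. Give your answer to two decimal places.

Without the control, 80 - Q = 1 + 4.5Q so Q* = 14.3636 and P* = 65.6364.
At the ceiling price 47, quantity supplied is (47 - 1)/4.5 = 10.2222; supply is the short side, so Q = 10.2222 trades at P = 47.
At Q = 10.2222 the demand price is 69.7778 and the supply price is 47. Deadweight loss is the triangle between the curves from 10.2222 to 14.3636: (1/2)(69.7778 - 47)(14.3636 - 10.2222) = 47.1661.

47.17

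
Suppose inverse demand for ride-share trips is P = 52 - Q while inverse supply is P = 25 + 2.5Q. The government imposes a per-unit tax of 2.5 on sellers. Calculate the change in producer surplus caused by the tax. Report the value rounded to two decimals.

Pre-tax equilibrium: 52 - Q = 25 + 2.5Q gives Q* = 7.7143, P* = 44.2857.
With the tax, sellers need 2.5 more per unit: 52 - Q = 25 + 2.5Q + 2.5, so Q_t = 7. Buyers pay P_b = 45; sellers receive P_s = P_b - 2.5 = 42.5.
Producers lose the trapezoid between P_s and P* out to Q_t plus the triangle from Q_t to Q*: change in PS = 61.25 - 74.3878 = -13.1378.

-13.14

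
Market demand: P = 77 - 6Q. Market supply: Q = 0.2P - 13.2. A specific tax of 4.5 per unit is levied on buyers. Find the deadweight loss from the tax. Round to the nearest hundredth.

0.92

Rewriting supply in inverse form: P = 66 + 5Q.
Pre-tax equilibrium: 77 - 6Q = 66 + 5Q gives Q* = 1, P* = 71.
With the tax, buyers' net willingness to pay falls by 4.5: (77 - 4.5) - 6Q = 66 + 5Q, so Q_t = 0.5909. Buyers pay P_b = 73.4545; sellers receive P_s = P_b - 4.5 = 68.9545.
The welfare triangle lost has base Q* - Q_t = 0.4091 and height t = 4.5, so DWL = (1/2)(0.4091)(4.5) = 0.9205.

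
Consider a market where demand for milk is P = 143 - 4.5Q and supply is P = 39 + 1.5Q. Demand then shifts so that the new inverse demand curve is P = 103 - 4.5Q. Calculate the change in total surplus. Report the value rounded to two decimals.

Initial equilibrium: Q_0 = 17.3333, P_0 = 65; CS_0 = (1/2)(17.3333)(78) = 676, PS_0 = (1/2)(17.3333)(26) = 225.3333.
New equilibrium: 103 - 4.5Q = 39 + 1.5Q gives Q_1 = 10.6667, P_1 = 55; CS_1 = 256, PS_1 = 85.3333.
Change in total surplus = (256 + 85.3333) - (676 + 225.3333) = -560.

-560.00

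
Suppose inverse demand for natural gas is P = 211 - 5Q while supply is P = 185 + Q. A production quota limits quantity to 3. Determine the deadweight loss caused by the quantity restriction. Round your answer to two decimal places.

Without the quota, 211 - 5Q = 185 + Q gives Q* = 4.3333.
At Q = 3 the demand price is 211 - 5(3) = 196 and the supply price is 185 + (3) = 188.
DWL = (1/2)(gap between curves at 3) x (Q* - 3) = (1/2)(8)(1.3333) = 5.3333.

5.33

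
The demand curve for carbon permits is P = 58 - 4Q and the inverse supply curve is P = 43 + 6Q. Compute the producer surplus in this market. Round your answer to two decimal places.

Setting demand equal to supply, 15 = 10Q, so Q* = 1.5 and P* = 52.
The supply curve's price intercept is 43, so PS = (1/2)(Q*)(P* - 43) = (1/2)(1.5)(9) = 6.75.

6.75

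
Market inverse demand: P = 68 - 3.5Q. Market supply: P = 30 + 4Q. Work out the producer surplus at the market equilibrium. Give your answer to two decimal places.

Setting demand equal to supply, 38 = 7.5Q, so Q* = 5.0667 and P* = 50.2667.
PS is the area between P* and the supply curve from 0 to Q*: (1/2)(5.0667)(20.2667) = 51.3422.

51.34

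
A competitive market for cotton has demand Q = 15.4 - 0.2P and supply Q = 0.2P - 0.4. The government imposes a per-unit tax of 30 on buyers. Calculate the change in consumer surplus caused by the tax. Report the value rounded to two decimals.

-90.00

Rewriting demand in inverse form: P = 77 - 5Q.
Rewriting supply in inverse form: P = 2 + 5Q.
Without the tax, 77 - 5Q = 2 + 5Q so Q* = 7.5 and P* = 39.5.
A tax on buyers shifts demand down by 30: (77 - 30) - 5Q = 2 + 5Q, so Q_t = 4.5. Buyers pay P_b = 54.5; sellers receive P_s = P_b - 30 = 24.5.
Consumers lose the trapezoid between P* and P_b out to Q_t plus the triangle from Q_t to Q*: change in CS = 50.625 - 140.625 = -90.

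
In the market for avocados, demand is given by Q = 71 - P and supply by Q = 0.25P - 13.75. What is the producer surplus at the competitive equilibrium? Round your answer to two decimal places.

20.48

Rewriting demand in inverse form: P = 71 - Q.
Rewriting supply in inverse form: P = 55 + 4Q.
Set 71 - Q = 55 + 4Q, which gives 16 = 5Q, so Q* = 3.2 and P* = 71 - (3.2) = 67.8.
PS is the area between P* and the supply curve from 0 to Q*: (1/2)(3.2)(12.8) = 20.48.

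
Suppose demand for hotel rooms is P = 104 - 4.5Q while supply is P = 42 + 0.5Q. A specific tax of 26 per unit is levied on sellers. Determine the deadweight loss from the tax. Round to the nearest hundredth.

Without the tax, 104 - 4.5Q = 42 + 0.5Q so Q* = 12.4 and P* = 48.2.
A tax on sellers shifts supply up by 26: 104 - 4.5Q = 42 + 0.5Q + 26, so Q_t = 7.2. Buyers pay P_b = 71.6; sellers receive P_s = P_b - 26 = 45.6.
Deadweight loss is the triangle between the curves from Q_t to Q*: (1/2)(12.4 - 7.2)(26) = 67.6.

67.60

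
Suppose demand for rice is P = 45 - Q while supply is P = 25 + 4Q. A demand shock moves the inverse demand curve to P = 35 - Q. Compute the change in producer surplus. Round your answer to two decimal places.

-24.00

Initial equilibrium: Q_0 = 4, P_0 = 41; CS_0 = (1/2)(4)(4) = 8, PS_0 = (1/2)(4)(16) = 32.
New equilibrium: 35 - Q = 25 + 4Q gives Q_1 = 2, P_1 = 33; CS_1 = 2, PS_1 = 8.
Change in producer surplus = 8 - 32 = -24.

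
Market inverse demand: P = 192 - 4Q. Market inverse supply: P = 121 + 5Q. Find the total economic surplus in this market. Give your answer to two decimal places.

280.06

Setting demand equal to supply, 71 = 9Q, so Q* = 7.8889 and P* = 160.4444.
Total surplus is the full triangle between the curves from 0 to Q*: (1/2)(7.8889)(192 - 121) = 280.0556.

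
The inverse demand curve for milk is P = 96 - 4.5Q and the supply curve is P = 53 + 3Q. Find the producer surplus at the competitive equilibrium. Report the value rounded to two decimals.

Equilibrium: 96 - 4.5Q = 53 + 3Q, so Q* = 5.7333 and P* = 70.2.
The supply curve's price intercept is 53, so PS = (1/2)(Q*)(P* - 53) = (1/2)(5.7333)(17.2) = 49.3067.

49.31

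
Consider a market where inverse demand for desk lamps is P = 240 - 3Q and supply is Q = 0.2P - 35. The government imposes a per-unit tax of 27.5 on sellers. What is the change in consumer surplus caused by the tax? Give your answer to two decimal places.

-66.06

Rewriting supply in inverse form: P = 175 + 5Q.
Without the tax, 240 - 3Q = 175 + 5Q so Q* = 8.125 and P* = 215.625.
With the tax, sellers need 27.5 more per unit: 240 - 3Q = 175 + 5Q + 27.5, so Q_t = 4.6875. Buyers pay P_b = 225.9375; sellers receive P_s = P_b - 27.5 = 198.4375.
CS falls from (1/2)(8.125)(24.375) = 99.0234 to (1/2)(4.6875)(14.0625) = 32.959, a change of -66.0645.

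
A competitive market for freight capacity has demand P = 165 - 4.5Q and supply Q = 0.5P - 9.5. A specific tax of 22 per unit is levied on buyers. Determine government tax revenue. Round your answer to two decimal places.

419.69

Rewriting supply in inverse form: P = 19 + 2Q.
Pre-tax equilibrium: 165 - 4.5Q = 19 + 2Q gives Q* = 22.4615, P* = 63.9231.
A tax on buyers shifts demand down by 22: (165 - 22) - 4.5Q = 19 + 2Q, so Q_t = 19.0769. Buyers pay P_b = 79.1538; sellers receive P_s = P_b - 22 = 57.1538.
Revenue is the tax times quantity traded: 22 x 19.0769 = 419.6923.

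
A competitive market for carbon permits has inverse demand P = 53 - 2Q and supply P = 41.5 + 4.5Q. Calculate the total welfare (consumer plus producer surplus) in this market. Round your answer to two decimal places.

10.17

Setting demand equal to supply, 11.5 = 6.5Q, so Q* = 1.7692 and P* = 49.4615.
CS = (1/2)(1.7692)(3.5385) = 3.1302 and PS = (1/2)(1.7692)(7.9615) = 7.0429, so total surplus = 10.1731.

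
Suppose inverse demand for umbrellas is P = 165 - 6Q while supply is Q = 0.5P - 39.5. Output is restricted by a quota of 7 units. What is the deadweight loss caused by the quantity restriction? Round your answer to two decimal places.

56.25

Rewriting supply in inverse form: P = 79 + 2Q.
Unrestricted equilibrium: Q* = (165 - 79)/(6 + 2) = 10.75.
At Q = 7 the demand price is 165 - 6(7) = 123 and the supply price is 79 + 2(7) = 93.
Deadweight loss is the triangle between the curves from 7 to 10.75: (1/2)(123 - 93)(10.75 - 7) = 56.25.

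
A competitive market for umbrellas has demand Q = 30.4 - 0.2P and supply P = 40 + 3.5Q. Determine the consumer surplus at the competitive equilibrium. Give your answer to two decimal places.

Rewriting demand in inverse form: P = 152 - 5Q.
Equilibrium: 152 - 5Q = 40 + 3.5Q, so Q* = 13.1765 and P* = 86.1176.
Consumer surplus is the triangle under demand above P*: (1/2)(13.1765)(152 - 86.1176) = (1/2)(13.1765)(65.8824) = 434.0484.

434.05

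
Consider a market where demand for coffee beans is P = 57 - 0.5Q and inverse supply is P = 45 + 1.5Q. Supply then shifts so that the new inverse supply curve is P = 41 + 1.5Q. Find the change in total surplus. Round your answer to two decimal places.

Initial equilibrium: Q_0 = 6, P_0 = 54; CS_0 = (1/2)(6)(3) = 9, PS_0 = (1/2)(6)(9) = 27.
New equilibrium: 57 - 0.5Q = 41 + 1.5Q gives Q_1 = 8, P_1 = 53; CS_1 = 16, PS_1 = 48.
Change in total surplus = (16 + 48) - (9 + 27) = 28.

28.00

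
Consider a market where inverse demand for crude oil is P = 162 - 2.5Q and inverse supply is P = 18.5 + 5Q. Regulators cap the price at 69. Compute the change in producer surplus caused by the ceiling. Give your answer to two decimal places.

-660.19

Without the control, 162 - 2.5Q = 18.5 + 5Q so Q* = 19.1333 and P* = 114.1667.
At the ceiling price 69, quantity supplied is (69 - 18.5)/5 = 10.1; supply is the short side, so Q = 10.1 trades at P = 69.
PS goes from (1/2)(19.1333)(95.6667) = 915.2111 to 255.025 (computed as (69 - 18.5)(10.1) - (1/2)(5)(10.1)^2), a change of -660.1861.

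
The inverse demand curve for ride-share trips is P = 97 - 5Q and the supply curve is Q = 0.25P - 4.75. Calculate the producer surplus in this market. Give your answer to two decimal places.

150.22

Rewriting supply in inverse form: P = 19 + 4Q.
Setting demand equal to supply, 78 = 9Q, so Q* = 8.6667 and P* = 53.6667.
The supply curve's price intercept is 19, so PS = (1/2)(Q*)(P* - 19) = (1/2)(8.6667)(34.6667) = 150.2222.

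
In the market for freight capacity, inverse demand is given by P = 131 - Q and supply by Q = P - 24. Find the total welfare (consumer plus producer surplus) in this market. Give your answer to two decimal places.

Rewriting supply in inverse form: P = 24 + Q.
Setting demand equal to supply, 107 = 2Q, so Q* = 53.5 and P* = 77.5.
CS = (1/2)(53.5)(53.5) = 1431.125 and PS = (1/2)(53.5)(53.5) = 1431.125, so total surplus = 2862.25.

2862.25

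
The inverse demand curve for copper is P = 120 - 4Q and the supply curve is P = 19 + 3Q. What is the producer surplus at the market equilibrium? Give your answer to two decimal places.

312.28

Setting demand equal to supply, 101 = 7Q, so Q* = 14.4286 and P* = 62.2857.
Producer surplus is the triangle above supply below P*: (1/2)(14.4286)(62.2857 - 19) = (1/2)(14.4286)(43.2857) = 312.2755.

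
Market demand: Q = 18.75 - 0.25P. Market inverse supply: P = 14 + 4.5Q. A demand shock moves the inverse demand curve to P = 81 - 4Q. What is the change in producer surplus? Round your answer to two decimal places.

23.92

Rewriting demand in inverse form: P = 75 - 4Q.
Initial equilibrium: Q_0 = 7.1765, P_0 = 46.2941; CS_0 = (1/2)(7.1765)(28.7059) = 103.0035, PS_0 = (1/2)(7.1765)(32.2941) = 115.8789.
New equilibrium: 81 - 4Q = 14 + 4.5Q gives Q_1 = 7.8824, P_1 = 49.4706; CS_1 = 124.263, PS_1 = 139.7958.
Change in producer surplus = 139.7958 - 115.8789 = 23.917.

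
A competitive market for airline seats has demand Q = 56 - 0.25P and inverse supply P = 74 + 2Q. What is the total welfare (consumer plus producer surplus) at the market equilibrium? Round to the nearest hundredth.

Rewriting demand in inverse form: P = 224 - 4Q.
Equilibrium: 224 - 4Q = 74 + 2Q, so Q* = 25 and P* = 124.
CS = (1/2)(25)(100) = 1250 and PS = (1/2)(25)(50) = 625, so total surplus = 1875.

1875.00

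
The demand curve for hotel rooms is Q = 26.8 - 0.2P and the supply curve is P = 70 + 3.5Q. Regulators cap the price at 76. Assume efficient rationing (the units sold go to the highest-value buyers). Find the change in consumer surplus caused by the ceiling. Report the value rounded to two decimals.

Rewriting demand in inverse form: P = 134 - 5Q.
Free-market equilibrium: 134 - 5Q = 70 + 3.5Q gives Q* = 7.5294, P* = 96.3529.
At the ceiling price 76, quantity supplied is (76 - 70)/3.5 = 1.7143; supply is the short side, so Q = 1.7143 trades at P = 76.
CS goes from (1/2)(7.5294)(37.6471) = 141.7301 to 92.0816 (computed as (134 - 76)(1.7143) - (1/2)(5)(1.7143)^2), a change of -49.6485.

-49.65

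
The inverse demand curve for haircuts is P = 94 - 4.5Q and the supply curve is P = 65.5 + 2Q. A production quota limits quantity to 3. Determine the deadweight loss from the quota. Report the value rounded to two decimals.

6.23

Unrestricted equilibrium: Q* = (94 - 65.5)/(4.5 + 2) = 4.3846.
At Q = 3 the demand price is 94 - 4.5(3) = 80.5 and the supply price is 65.5 + 2(3) = 71.5.
Deadweight loss is the triangle between the curves from 3 to 4.3846: (1/2)(80.5 - 71.5)(4.3846 - 3) = 6.2308.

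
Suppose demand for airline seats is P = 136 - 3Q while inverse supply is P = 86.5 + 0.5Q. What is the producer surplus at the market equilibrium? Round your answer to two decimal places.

50.01

Equilibrium: 136 - 3Q = 86.5 + 0.5Q, so Q* = 14.1429 and P* = 93.5714.
The supply curve's price intercept is 86.5, so PS = (1/2)(Q*)(P* - 86.5) = (1/2)(14.1429)(7.0714) = 50.0051.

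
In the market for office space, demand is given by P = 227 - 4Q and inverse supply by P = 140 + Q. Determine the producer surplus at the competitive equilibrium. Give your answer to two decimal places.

151.38

Equilibrium: 227 - 4Q = 140 + Q, so Q* = 17.4 and P* = 157.4.
PS is the area between P* and the supply curve from 0 to Q*: (1/2)(17.4)(17.4) = 151.38.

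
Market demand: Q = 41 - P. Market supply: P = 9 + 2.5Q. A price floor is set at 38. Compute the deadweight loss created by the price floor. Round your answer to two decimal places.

Rewriting demand in inverse form: P = 41 - Q.
Free-market equilibrium: 41 - Q = 9 + 2.5Q gives Q* = 9.1429, P* = 31.8571.
At the floor price 38, quantity demanded is (41 - 38)/1 = 3; demand is the short side, so Q = 3 trades at P = 38.
At Q = 3 the demand price is 38 and the supply price is 16.5. Deadweight loss is the triangle between the curves from 3 to 9.1429: (1/2)(38 - 16.5)(9.1429 - 3) = 66.0357.

66.04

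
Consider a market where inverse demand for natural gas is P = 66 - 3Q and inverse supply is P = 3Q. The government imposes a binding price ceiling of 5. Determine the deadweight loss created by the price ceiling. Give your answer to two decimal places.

Free-market equilibrium: 66 - 3Q = 3Q gives Q* = 11, P* = 33.
At the ceiling price 5, quantity supplied is (5 - 0)/3 = 1.6667; supply is the short side, so Q = 1.6667 trades at P = 5.
At Q = 1.6667 the demand price is 61 and the supply price is 5. Deadweight loss is the triangle between the curves from 1.6667 to 11: (1/2)(61 - 5)(11 - 1.6667) = 261.3333.

261.33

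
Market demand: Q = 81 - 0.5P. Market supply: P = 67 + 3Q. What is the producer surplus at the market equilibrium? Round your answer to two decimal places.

541.50

Rewriting demand in inverse form: P = 162 - 2Q.
Equilibrium: 162 - 2Q = 67 + 3Q, so Q* = 19 and P* = 124.
Producer surplus is the triangle above supply below P*: (1/2)(19)(124 - 67) = (1/2)(19)(57) = 541.5.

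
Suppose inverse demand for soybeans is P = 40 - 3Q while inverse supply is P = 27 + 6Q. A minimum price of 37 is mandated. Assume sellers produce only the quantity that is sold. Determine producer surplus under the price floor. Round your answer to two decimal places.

7.00

Without the control, 40 - 3Q = 27 + 6Q so Q* = 1.4444 and P* = 35.6667.
At the floor price 37, quantity demanded is (40 - 37)/3 = 1; demand is the short side, so Q = 1 trades at P = 37.
The supply price at Q = 1 is 33. PS is the trapezoid between 37 and supply over [0, 1]: (1/2)[(37 - 27) + (37 - 33)](1) = 7.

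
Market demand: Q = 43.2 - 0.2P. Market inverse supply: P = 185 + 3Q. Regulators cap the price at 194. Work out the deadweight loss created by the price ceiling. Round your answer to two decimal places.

Rewriting demand in inverse form: P = 216 - 5Q.
Free-market equilibrium: 216 - 5Q = 185 + 3Q gives Q* = 3.875, P* = 196.625.
At the ceiling price 194, quantity supplied is (194 - 185)/3 = 3; supply is the short side, so Q = 3 trades at P = 194.
The lost-trades triangle has base Q* - 3 = 0.875 and height equal to the gap between the curves at Q = 3, which is 201 - 194 = 7. DWL = (1/2)(0.875)(7) = 3.0625.

3.06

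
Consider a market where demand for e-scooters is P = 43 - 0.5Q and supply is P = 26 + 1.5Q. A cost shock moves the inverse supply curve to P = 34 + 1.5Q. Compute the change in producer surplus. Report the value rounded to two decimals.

Initial equilibrium: Q_0 = 8.5, P_0 = 38.75; CS_0 = (1/2)(8.5)(4.25) = 18.0625, PS_0 = (1/2)(8.5)(12.75) = 54.1875.
New equilibrium: 43 - 0.5Q = 34 + 1.5Q gives Q_1 = 4.5, P_1 = 40.75; CS_1 = 5.0625, PS_1 = 15.1875.
Change in producer surplus = 15.1875 - 54.1875 = -39.

-39.00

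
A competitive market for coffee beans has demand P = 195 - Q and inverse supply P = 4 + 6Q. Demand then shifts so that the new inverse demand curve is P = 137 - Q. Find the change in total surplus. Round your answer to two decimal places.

Initial equilibrium: Q_0 = 27.2857, P_0 = 167.7143; CS_0 = (1/2)(27.2857)(27.2857) = 372.2551, PS_0 = (1/2)(27.2857)(163.7143) = 2233.5306.
New equilibrium: 137 - Q = 4 + 6Q gives Q_1 = 19, P_1 = 118; CS_1 = 180.5, PS_1 = 1083.
Change in total surplus = (180.5 + 1083) - (372.2551 + 2233.5306) = -1342.2857.

-1342.29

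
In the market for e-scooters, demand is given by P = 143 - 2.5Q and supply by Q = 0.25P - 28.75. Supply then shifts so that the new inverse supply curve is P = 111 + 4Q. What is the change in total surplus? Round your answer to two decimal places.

Rewriting supply in inverse form: P = 115 + 4Q.
Initial equilibrium: Q_0 = 4.3077, P_0 = 132.2308; CS_0 = (1/2)(4.3077)(10.7692) = 23.1953, PS_0 = (1/2)(4.3077)(17.2308) = 37.1124.
New equilibrium: 143 - 2.5Q = 111 + 4Q gives Q_1 = 4.9231, P_1 = 130.6923; CS_1 = 30.2959, PS_1 = 48.4734.
Change in total surplus = (30.2959 + 48.4734) - (23.1953 + 37.1124) = 18.4615.

18.46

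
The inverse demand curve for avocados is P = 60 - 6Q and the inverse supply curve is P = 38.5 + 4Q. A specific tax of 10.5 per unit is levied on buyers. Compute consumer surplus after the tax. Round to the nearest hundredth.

Without the tax, 60 - 6Q = 38.5 + 4Q so Q* = 2.15 and P* = 47.1.
With the tax, buyers' net willingness to pay falls by 10.5: (60 - 10.5) - 6Q = 38.5 + 4Q, so Q_t = 1.1. Buyers pay P_b = 53.4; sellers receive P_s = P_b - 10.5 = 42.9.
Consumer surplus is the triangle under demand above P_b: (1/2)(1.1)(60 - 53.4) = 3.63.

3.63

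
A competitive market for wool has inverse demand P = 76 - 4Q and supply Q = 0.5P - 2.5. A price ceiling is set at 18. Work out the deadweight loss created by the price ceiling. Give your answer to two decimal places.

Rewriting supply in inverse form: P = 5 + 2Q.
Free-market equilibrium: 76 - 4Q = 5 + 2Q gives Q* = 11.8333, P* = 28.6667.
At the ceiling price 18, quantity supplied is (18 - 5)/2 = 6.5; supply is the short side, so Q = 6.5 trades at P = 18.
The lost-trades triangle has base Q* - 6.5 = 5.3333 and height equal to the gap between the curves at Q = 6.5, which is 50 - 18 = 32. DWL = (1/2)(5.3333)(32) = 85.3333.

85.33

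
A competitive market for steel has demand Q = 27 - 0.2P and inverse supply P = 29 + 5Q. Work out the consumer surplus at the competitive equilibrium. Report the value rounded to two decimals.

280.90

Rewriting demand in inverse form: P = 135 - 5Q.
Set 135 - 5Q = 29 + 5Q, which gives 106 = 10Q, so Q* = 10.6 and P* = 135 - 5(10.6) = 82.
CS is the area between the demand curve and P* from 0 to Q*: (1/2)(10.6)(53) = 280.9.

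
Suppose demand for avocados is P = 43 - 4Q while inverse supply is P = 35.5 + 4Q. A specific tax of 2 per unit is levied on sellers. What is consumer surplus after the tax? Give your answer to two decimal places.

0.95

Pre-tax equilibrium: 43 - 4Q = 35.5 + 4Q gives Q* = 0.9375, P* = 39.25.
A tax on sellers shifts supply up by 2: 43 - 4Q = 35.5 + 4Q + 2, so Q_t = 0.6875. Buyers pay P_b = 40.25; sellers receive P_s = P_b - 2 = 38.25.
Consumer surplus is the triangle under demand above P_b: (1/2)(0.6875)(43 - 40.25) = 0.9453.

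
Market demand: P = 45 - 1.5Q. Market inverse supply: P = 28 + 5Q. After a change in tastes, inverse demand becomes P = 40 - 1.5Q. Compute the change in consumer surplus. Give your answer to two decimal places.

Initial equilibrium: Q_0 = 2.6154, P_0 = 41.0769; CS_0 = (1/2)(2.6154)(3.9231) = 5.1302, PS_0 = (1/2)(2.6154)(13.0769) = 17.1006.
New equilibrium: 40 - 1.5Q = 28 + 5Q gives Q_1 = 1.8462, P_1 = 37.2308; CS_1 = 2.5562, PS_1 = 8.5207.
Change in consumer surplus = 2.5562 - 5.1302 = -2.574.

-2.57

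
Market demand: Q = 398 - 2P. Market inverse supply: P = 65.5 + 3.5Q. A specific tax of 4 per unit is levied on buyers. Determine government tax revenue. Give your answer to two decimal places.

129.50

Rewriting demand in inverse form: P = 199 - 0.5Q.
Without the tax, 199 - 0.5Q = 65.5 + 3.5Q so Q* = 33.375 and P* = 182.3125.
With the tax, buyers' net willingness to pay falls by 4: (199 - 4) - 0.5Q = 65.5 + 3.5Q, so Q_t = 32.375. Buyers pay P_b = 182.8125; sellers receive P_s = P_b - 4 = 178.8125.
Revenue is the tax times quantity traded: 4 x 32.375 = 129.5.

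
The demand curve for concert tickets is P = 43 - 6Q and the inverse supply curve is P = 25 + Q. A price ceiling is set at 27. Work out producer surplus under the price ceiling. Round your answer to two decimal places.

Without the control, 43 - 6Q = 25 + Q so Q* = 2.5714 and P* = 27.5714.
At the ceiling price 27, quantity supplied is (27 - 25)/1 = 2; supply is the short side, so Q = 2 trades at P = 27.
PS is the triangle above supply below 27: (1/2)(2)(27 - 25) = 2.

2.00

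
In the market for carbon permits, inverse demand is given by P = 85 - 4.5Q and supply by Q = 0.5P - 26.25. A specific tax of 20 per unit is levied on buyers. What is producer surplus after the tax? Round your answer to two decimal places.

Rewriting supply in inverse form: P = 52.5 + 2Q.
Without the tax, 85 - 4.5Q = 52.5 + 2Q so Q* = 5 and P* = 62.5.
With the tax, buyers' net willingness to pay falls by 20: (85 - 20) - 4.5Q = 52.5 + 2Q, so Q_t = 1.9231. Buyers pay P_b = 76.3462; sellers receive P_s = P_b - 20 = 56.3462.
Producer surplus is the triangle above supply below P_s: (1/2)(1.9231)(56.3462 - 52.5) = 3.6982.

3.70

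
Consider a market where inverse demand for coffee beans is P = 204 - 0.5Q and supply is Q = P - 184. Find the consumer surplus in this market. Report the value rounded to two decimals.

44.44

Rewriting supply in inverse form: P = 184 + Q.
Set 204 - 0.5Q = 184 + Q, which gives 20 = 1.5Q, so Q* = 13.3333 and P* = 204 - 0.5(13.3333) = 197.3333.
Consumer surplus is the triangle under demand above P*: (1/2)(13.3333)(204 - 197.3333) = (1/2)(13.3333)(6.6667) = 44.4444.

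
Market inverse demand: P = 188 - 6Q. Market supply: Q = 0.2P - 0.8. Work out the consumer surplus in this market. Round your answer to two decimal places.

839.40

Rewriting supply in inverse form: P = 4 + 5Q.
Setting demand equal to supply, 184 = 11Q, so Q* = 16.7273 and P* = 87.6364.
The demand choke price is 188, so CS = (1/2)(Q*)(188 - P*) = (1/2)(16.7273)(100.3636) = 839.405.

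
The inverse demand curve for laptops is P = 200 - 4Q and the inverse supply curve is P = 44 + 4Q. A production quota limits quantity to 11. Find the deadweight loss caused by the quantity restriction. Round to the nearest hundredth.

289.00

Without the quota, 200 - 4Q = 44 + 4Q gives Q* = 19.5.
At Q = 11 the demand price is 200 - 4(11) = 156 and the supply price is 44 + 4(11) = 88.
DWL = (1/2)(gap between curves at 11) x (Q* - 11) = (1/2)(68)(8.5) = 289.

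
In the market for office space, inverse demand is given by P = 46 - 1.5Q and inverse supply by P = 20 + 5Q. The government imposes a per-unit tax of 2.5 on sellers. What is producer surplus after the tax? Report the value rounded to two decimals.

32.68

Pre-tax equilibrium: 46 - 1.5Q = 20 + 5Q gives Q* = 4, P* = 40.
With the tax, sellers need 2.5 more per unit: 46 - 1.5Q = 20 + 5Q + 2.5, so Q_t = 3.6154. Buyers pay P_b = 40.5769; sellers receive P_s = P_b - 2.5 = 38.0769.
Producer surplus is the triangle above supply below P_s: (1/2)(3.6154)(38.0769 - 20) = 32.6775.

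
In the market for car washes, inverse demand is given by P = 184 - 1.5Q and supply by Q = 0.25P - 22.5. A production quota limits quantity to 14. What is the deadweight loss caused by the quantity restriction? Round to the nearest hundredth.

26.27

Rewriting supply in inverse form: P = 90 + 4Q.
Unrestricted equilibrium: Q* = (184 - 90)/(1.5 + 4) = 17.0909.
At Q = 14 the demand price is 184 - 1.5(14) = 163 and the supply price is 90 + 4(14) = 146.
Deadweight loss is the triangle between the curves from 14 to 17.0909: (1/2)(163 - 146)(17.0909 - 14) = 26.2727.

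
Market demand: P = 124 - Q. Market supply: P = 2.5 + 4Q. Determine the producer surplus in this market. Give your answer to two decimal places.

1180.98

Setting demand equal to supply, 121.5 = 5Q, so Q* = 24.3 and P* = 99.7.
PS is the area between P* and the supply curve from 0 to Q*: (1/2)(24.3)(97.2) = 1180.98.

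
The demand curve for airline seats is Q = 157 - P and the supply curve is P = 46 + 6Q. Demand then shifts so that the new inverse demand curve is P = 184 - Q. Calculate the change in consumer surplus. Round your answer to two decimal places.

Rewriting demand in inverse form: P = 157 - Q.
Initial equilibrium: Q_0 = 15.8571, P_0 = 141.1429; CS_0 = (1/2)(15.8571)(15.8571) = 125.7245, PS_0 = (1/2)(15.8571)(95.1429) = 754.3469.
New equilibrium: 184 - Q = 46 + 6Q gives Q_1 = 19.7143, P_1 = 164.2857; CS_1 = 194.3265, PS_1 = 1165.9592.
Change in consumer surplus = 194.3265 - 125.7245 = 68.602.

68.60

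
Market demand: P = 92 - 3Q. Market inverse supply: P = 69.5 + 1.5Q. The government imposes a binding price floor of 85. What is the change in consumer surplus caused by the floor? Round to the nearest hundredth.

Without the control, 92 - 3Q = 69.5 + 1.5Q so Q* = 5 and P* = 77.
At the floor price 85, quantity demanded is (92 - 85)/3 = 2.3333; demand is the short side, so Q = 2.3333 trades at P = 85.
CS goes from (1/2)(5)(15) = 37.5 to 8.1667 (computed as (92 - 85)(2.3333) - (1/2)(3)(2.3333)^2), a change of -29.3333.

-29.33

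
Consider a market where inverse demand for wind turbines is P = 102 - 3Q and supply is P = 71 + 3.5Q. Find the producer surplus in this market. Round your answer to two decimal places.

39.80

Set 102 - 3Q = 71 + 3.5Q, which gives 31 = 6.5Q, so Q* = 4.7692 and P* = 102 - 3(4.7692) = 87.6923.
Producer surplus is the triangle above supply below P*: (1/2)(4.7692)(87.6923 - 71) = (1/2)(4.7692)(16.6923) = 39.8047.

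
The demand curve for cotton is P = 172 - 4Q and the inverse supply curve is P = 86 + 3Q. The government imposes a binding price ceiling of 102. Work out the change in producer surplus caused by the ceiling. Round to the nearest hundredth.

-183.74

Free-market equilibrium: 172 - 4Q = 86 + 3Q gives Q* = 12.2857, P* = 122.8571.
At the ceiling price 102, quantity supplied is (102 - 86)/3 = 5.3333; supply is the short side, so Q = 5.3333 trades at P = 102.
PS goes from (1/2)(12.2857)(36.8571) = 226.4082 to 42.6667 (computed as (102 - 86)(5.3333) - (1/2)(3)(5.3333)^2), a change of -183.7415.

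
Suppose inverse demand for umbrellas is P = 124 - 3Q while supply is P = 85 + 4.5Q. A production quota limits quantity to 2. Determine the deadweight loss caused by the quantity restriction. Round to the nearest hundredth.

38.40

Without the quota, 124 - 3Q = 85 + 4.5Q gives Q* = 5.2.
At Q = 2 the demand price is 124 - 3(2) = 118 and the supply price is 85 + 4.5(2) = 94.
DWL = (1/2)(gap between curves at 2) x (Q* - 2) = (1/2)(24)(3.2) = 38.4.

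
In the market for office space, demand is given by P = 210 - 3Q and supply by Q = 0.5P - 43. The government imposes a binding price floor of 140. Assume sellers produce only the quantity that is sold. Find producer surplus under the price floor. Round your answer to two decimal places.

Rewriting supply in inverse form: P = 86 + 2Q.
Free-market equilibrium: 210 - 3Q = 86 + 2Q gives Q* = 24.8, P* = 135.6.
At the floor price 140, quantity demanded is (210 - 140)/3 = 23.3333; demand is the short side, so Q = 23.3333 trades at P = 140.
The supply price at Q = 23.3333 is 132.6667. PS is the trapezoid between 140 and supply over [0, 23.3333]: (1/2)[(140 - 86) + (140 - 132.6667)](23.3333) = 715.5556.

715.56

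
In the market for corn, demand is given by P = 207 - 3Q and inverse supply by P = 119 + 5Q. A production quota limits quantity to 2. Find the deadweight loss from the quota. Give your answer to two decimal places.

324.00

Without the quota, 207 - 3Q = 119 + 5Q gives Q* = 11.
At Q = 2 the demand price is 207 - 3(2) = 201 and the supply price is 119 + 5(2) = 129.
DWL = (1/2)(gap between curves at 2) x (Q* - 2) = (1/2)(72)(9) = 324.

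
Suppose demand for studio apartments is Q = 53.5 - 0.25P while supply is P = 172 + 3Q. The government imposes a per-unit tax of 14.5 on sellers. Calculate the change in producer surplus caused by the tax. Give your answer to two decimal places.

Rewriting demand in inverse form: P = 214 - 4Q.
Without the tax, 214 - 4Q = 172 + 3Q so Q* = 6 and P* = 190.
A tax on sellers shifts supply up by 14.5: 214 - 4Q = 172 + 3Q + 14.5, so Q_t = 3.9286. Buyers pay P_b = 198.2857; sellers receive P_s = P_b - 14.5 = 183.7857.
PS falls from (1/2)(6)(18) = 54 to (1/2)(3.9286)(11.7857) = 23.1505, a change of -30.8495.

-30.85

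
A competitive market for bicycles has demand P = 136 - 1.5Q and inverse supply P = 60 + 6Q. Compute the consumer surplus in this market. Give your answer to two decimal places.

77.01

Equilibrium: 136 - 1.5Q = 60 + 6Q, so Q* = 10.1333 and P* = 120.8.
CS is the area between the demand curve and P* from 0 to Q*: (1/2)(10.1333)(15.2) = 77.0133.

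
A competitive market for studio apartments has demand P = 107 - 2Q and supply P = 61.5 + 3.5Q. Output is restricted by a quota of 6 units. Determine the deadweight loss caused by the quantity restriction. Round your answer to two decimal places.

Unrestricted equilibrium: Q* = (107 - 61.5)/(2 + 3.5) = 8.2727.
At Q = 6 the demand price is 107 - 2(6) = 95 and the supply price is 61.5 + 3.5(6) = 82.5.
Deadweight loss is the triangle between the curves from 6 to 8.2727: (1/2)(95 - 82.5)(8.2727 - 6) = 14.2045.

14.20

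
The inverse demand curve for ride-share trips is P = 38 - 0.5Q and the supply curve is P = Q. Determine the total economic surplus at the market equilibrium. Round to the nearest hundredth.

Equilibrium: 38 - 0.5Q = Q, so Q* = 25.3333 and P* = 25.3333.
Total surplus is the full triangle between the curves from 0 to Q*: (1/2)(25.3333)(38 - 0) = 481.3333.

481.33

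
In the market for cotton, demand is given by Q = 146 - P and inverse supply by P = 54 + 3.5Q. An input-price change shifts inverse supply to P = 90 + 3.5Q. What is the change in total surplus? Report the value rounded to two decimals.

-592.00

Rewriting demand in inverse form: P = 146 - Q.
Initial equilibrium: Q_0 = 20.4444, P_0 = 125.5556; CS_0 = (1/2)(20.4444)(20.4444) = 208.9877, PS_0 = (1/2)(20.4444)(71.5556) = 731.4568.
New equilibrium: 146 - Q = 90 + 3.5Q gives Q_1 = 12.4444, P_1 = 133.5556; CS_1 = 77.4321, PS_1 = 271.0123.
Change in total surplus = (77.4321 + 271.0123) - (208.9877 + 731.4568) = -592.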